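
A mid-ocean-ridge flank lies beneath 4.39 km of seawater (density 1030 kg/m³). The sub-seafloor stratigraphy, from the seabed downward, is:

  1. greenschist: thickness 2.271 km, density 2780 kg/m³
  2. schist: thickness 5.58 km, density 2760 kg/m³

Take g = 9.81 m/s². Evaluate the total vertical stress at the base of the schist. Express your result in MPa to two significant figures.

260 MPa

seawater: 1030 kg/m³ × 9.81 m/s² × 4390 m = 4.436×10^7 Pa = 44.36 MPa
greenschist: 2780 kg/m³ × 9.81 m/s² × 2271 m = 6.193×10^7 Pa = 61.93 MPa
schist: 2760 kg/m³ × 9.81 m/s² × 5580 m = 1.511×10^8 Pa = 151.1 MPa
Total = 44.36 + 61.93 + 151.1 = 257.37 MPa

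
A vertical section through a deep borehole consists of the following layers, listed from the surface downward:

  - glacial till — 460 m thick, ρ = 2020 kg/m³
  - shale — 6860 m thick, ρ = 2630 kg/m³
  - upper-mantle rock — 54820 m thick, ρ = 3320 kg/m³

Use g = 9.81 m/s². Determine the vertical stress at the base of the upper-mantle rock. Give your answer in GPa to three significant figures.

1.97 GPa

glacial till: 2020 kg/m³ × 9.81 m/s² × 460 m = 9.115×10^6 Pa = 9.115×10^-3 GPa
shale: 2630 kg/m³ × 9.81 m/s² × 6860 m = 1.770×10^8 Pa = 0.1770 GPa
upper-mantle rock: 3320 kg/m³ × 9.81 m/s² × 54820 m = 1.785×10^9 Pa = 1.785 GPa
Total = 9.115×10^-3 + 0.1770 + 1.785 = 1.9715 GPa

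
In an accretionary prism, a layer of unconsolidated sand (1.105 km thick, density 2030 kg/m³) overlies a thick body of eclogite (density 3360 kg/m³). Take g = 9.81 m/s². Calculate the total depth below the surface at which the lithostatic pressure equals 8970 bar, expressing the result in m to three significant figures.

27700 m

Pressure at base of upper layers: 2030×9.81×1105 = 2.201×10^7 Pa = 220.1 bar
Remaining pressure to be supplied by eclogite: 8.970×10^8 − 2.201×10^7 = 8.750×10^8 Pa
Additional depth in eclogite = 8.750×10^8 Pa / (3360 kg/m³ × 9.81 m/s²) = 26546 m
Total depth = 1105 m + 26546 m = 27651 m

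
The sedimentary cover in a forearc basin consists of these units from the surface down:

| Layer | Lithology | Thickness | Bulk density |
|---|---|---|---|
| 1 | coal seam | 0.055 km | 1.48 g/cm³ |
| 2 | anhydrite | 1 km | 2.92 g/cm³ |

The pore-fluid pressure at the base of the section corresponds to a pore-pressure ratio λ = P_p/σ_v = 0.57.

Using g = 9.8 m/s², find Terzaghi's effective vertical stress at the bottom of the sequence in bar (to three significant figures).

Overburden (lithostatic) stress σ_v:
coal seam: 1480 kg/m³ × 9.8 m/s² × 55 m = 7.977×10^5 Pa = 0.7977 MPa
anhydrite: 2920 kg/m³ × 9.8 m/s² × 1000 m = 2.862×10^7 Pa = 28.62 MPa
Total = 0.7977 + 28.62 = 29.414 MPa
Pore pressure P_p = λ·σ_v = 0.57 × 29.41 MPa = 16.77 MPa
Effective stress σ' = σ_v − P_p = 29.41 − 16.77 = 12.648 MPa = 126.48 bar

126 bar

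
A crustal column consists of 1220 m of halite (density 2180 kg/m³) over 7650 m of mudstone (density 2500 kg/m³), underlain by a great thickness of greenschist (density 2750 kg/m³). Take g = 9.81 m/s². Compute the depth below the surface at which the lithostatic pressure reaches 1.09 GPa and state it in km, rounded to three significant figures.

41.4 km

Pressure at base of upper layers: 2180×9.81×1220 + 2500×9.81×7650 = 2.137×10^8 Pa = 0.2137 GPa
Remaining pressure to be supplied by greenschist: 1.090×10^9 − 2.137×10^8 = 8.763×10^8 Pa
Additional depth in greenschist = 8.763×10^8 Pa / (2750 kg/m³ × 9.81 m/s²) = 32482 m
Total depth = 8870 m + 32482 m = 41352 m
= 41.352 km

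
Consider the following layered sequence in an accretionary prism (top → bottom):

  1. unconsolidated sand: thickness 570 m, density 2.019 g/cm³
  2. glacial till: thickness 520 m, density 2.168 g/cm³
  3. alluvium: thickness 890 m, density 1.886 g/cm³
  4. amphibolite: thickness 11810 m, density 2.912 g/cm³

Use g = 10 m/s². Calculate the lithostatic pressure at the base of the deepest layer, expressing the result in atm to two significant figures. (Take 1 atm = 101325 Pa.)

unconsolidated sand: 2019 kg/m³ × 10 m/s² × 570 m = 1.151×10^7 Pa = 113.6 atm
glacial till: 2168 kg/m³ × 10 m/s² × 520 m = 1.127×10^7 Pa = 111.3 atm
alluvium: 1886 kg/m³ × 10 m/s² × 890 m = 1.679×10^7 Pa = 165.7 atm
amphibolite: 2912 kg/m³ × 10 m/s² × 11810 m = 3.439×10^8 Pa = 3394 atm
Total = 113.6 + 111.3 + 165.7 + 3394 = 3784.6 atm

3800 atm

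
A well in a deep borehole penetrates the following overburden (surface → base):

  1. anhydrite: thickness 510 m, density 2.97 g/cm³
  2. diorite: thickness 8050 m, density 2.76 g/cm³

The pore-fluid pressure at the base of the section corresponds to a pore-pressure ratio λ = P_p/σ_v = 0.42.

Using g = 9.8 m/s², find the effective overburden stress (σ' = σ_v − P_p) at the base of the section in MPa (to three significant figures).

135 MPa

Overburden (lithostatic) stress σ_v:
anhydrite: 2970 kg/m³ × 9.8 m/s² × 510 m = 1.484×10^7 Pa = 14.84 MPa
diorite: 2760 kg/m³ × 9.8 m/s² × 8050 m = 2.177×10^8 Pa = 217.7 MPa
Total = 14.84 + 217.7 = 232.58 MPa
Pore pressure P_p = λ·σ_v = 0.42 × 232.6 MPa = 97.68 MPa
Effective stress σ' = σ_v − P_p = 232.6 − 97.68 = 134.90 MPa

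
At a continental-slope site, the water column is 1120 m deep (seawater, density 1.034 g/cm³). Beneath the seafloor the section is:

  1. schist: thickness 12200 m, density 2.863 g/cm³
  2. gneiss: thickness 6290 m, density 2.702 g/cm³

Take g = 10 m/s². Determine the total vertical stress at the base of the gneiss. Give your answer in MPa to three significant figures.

seawater: 1034 kg/m³ × 10 m/s² × 1120 m = 1.158×10^7 Pa = 11.58 MPa
schist: 2863 kg/m³ × 10 m/s² × 12200 m = 3.493×10^8 Pa = 349.3 MPa
gneiss: 2702 kg/m³ × 10 m/s² × 6290 m = 1.700×10^8 Pa = 170.0 MPa
Total = 11.58 + 349.3 + 170.0 = 530.82 MPa

531 MPa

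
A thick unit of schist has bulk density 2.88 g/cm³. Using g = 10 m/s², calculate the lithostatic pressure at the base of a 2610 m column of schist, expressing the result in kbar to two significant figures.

schist: 2880 kg/m³ × 10 m/s² × 2610 m = 7.517×10^7 Pa = 0.7517 kbar

0.75 kbar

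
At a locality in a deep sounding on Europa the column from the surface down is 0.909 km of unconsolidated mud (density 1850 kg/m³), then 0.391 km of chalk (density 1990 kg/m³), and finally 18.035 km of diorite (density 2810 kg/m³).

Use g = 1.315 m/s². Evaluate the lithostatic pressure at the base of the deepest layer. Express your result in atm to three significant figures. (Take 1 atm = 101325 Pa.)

690 atm

unconsolidated mud: 1850 kg/m³ × 1.315 m/s² × 909 m = 2.211×10^6 Pa = 21.82 atm
chalk: 1990 kg/m³ × 1.315 m/s² × 391 m = 1.023×10^6 Pa = 10.10 atm
diorite: 2810 kg/m³ × 1.315 m/s² × 18035 m = 6.664×10^7 Pa = 657.7 atm
Total = 21.82 + 10.10 + 657.7 = 689.63 atm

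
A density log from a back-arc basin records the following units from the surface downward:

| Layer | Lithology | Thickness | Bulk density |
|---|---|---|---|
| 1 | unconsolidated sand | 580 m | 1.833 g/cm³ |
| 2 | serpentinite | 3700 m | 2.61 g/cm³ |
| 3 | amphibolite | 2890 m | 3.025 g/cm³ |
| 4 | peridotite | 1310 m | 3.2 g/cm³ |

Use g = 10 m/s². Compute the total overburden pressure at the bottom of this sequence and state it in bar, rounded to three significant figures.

2370 bar

unconsolidated sand: 1833 kg/m³ × 10 m/s² × 580 m = 1.063×10^7 Pa = 106.3 bar
serpentinite: 2610 kg/m³ × 10 m/s² × 3700 m = 9.657×10^7 Pa = 965.7 bar
amphibolite: 3025 kg/m³ × 10 m/s² × 2890 m = 8.742×10^7 Pa = 874.2 bar
peridotite: 3200 kg/m³ × 10 m/s² × 1310 m = 4.192×10^7 Pa = 419.2 bar
Total = 106.3 + 965.7 + 874.2 + 419.2 = 2365.4 bar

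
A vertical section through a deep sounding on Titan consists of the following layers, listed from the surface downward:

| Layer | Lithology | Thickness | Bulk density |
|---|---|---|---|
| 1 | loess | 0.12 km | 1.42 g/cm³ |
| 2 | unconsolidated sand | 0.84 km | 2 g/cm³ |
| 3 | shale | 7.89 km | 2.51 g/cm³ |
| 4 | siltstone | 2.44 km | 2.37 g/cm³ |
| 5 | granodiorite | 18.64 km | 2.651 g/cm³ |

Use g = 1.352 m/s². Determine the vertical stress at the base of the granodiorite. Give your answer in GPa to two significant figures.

0.10 GPa

loess: 1420 kg/m³ × 1.352 m/s² × 120 m = 2.304×10^5 Pa = 2.304×10^-4 GPa
unconsolidated sand: 2000 kg/m³ × 1.352 m/s² × 840 m = 2.271×10^6 Pa = 2.271×10^-3 GPa
shale: 2510 kg/m³ × 1.352 m/s² × 7890 m = 2.677×10^7 Pa = 0.02677 GPa
siltstone: 2370 kg/m³ × 1.352 m/s² × 2440 m = 7.818×10^6 Pa = 7.818×10^-3 GPa
granodiorite: 2651 kg/m³ × 1.352 m/s² × 18640 m = 6.681×10^7 Pa = 0.06681 GPa
Total = 2.304×10^-4 + 2.271×10^-3 + 0.02677 + 7.818×10^-3 + 0.06681 = 0.10390 GPa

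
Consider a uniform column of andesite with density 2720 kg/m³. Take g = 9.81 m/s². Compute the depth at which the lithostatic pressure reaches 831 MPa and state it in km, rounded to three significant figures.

h = P/(ρg) = 831 MPa / (2720 kg/m³ × 9.81 m/s²) = 8.310×10^8 Pa / 26683 Pa/m = 31143 m
= 31.143 km

31.1 km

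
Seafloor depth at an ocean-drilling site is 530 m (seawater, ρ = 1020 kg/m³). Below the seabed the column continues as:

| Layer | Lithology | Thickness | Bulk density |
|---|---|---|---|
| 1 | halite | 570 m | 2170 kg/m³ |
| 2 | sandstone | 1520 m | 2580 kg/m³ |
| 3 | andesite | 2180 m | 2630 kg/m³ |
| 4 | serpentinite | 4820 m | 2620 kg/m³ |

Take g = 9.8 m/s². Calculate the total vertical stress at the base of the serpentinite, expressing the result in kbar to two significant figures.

2.4 kbar

seawater: 1020 kg/m³ × 9.8 m/s² × 530 m = 5.298×10^6 Pa = 0.05298 kbar
halite: 2170 kg/m³ × 9.8 m/s² × 570 m = 1.212×10^7 Pa = 0.1212 kbar
sandstone: 2580 kg/m³ × 9.8 m/s² × 1520 m = 3.843×10^7 Pa = 0.3843 kbar
andesite: 2630 kg/m³ × 9.8 m/s² × 2180 m = 5.619×10^7 Pa = 0.5619 kbar
serpentinite: 2620 kg/m³ × 9.8 m/s² × 4820 m = 1.238×10^8 Pa = 1.238 kbar
Total = 0.05298 + 0.1212 + 0.3843 + 0.5619 + 1.238 = 2.3580 kbar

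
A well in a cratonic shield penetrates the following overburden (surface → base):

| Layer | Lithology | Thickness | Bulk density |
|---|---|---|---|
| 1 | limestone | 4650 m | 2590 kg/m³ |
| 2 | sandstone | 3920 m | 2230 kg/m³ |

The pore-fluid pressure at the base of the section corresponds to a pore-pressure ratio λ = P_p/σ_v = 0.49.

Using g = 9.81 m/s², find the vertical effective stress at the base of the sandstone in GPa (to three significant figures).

0.104 GPa

Overburden (lithostatic) stress σ_v:
limestone: 2590 kg/m³ × 9.81 m/s² × 4650 m = 1.181×10^8 Pa = 118.1 MPa
sandstone: 2230 kg/m³ × 9.81 m/s² × 3920 m = 8.576×10^7 Pa = 85.76 MPa
Total = 118.1 + 85.76 = 203.90 MPa
Pore pressure P_p = λ·σ_v = 0.49 × 203.9 MPa = 99.91 MPa
Effective stress σ' = σ_v − P_p = 203.9 − 99.91 = 103.99 MPa = 0.10399 GPa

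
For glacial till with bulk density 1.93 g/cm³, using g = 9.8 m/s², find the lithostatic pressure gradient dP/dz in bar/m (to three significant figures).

dP/dz = ρg = 1930 kg/m³ × 9.8 m/s² = 18914 Pa/m
= 18914 Pa/m × (1 bar/m / 1.0000×10^5 Pa/m) = 0.18914 bar/m

0.189 bar/m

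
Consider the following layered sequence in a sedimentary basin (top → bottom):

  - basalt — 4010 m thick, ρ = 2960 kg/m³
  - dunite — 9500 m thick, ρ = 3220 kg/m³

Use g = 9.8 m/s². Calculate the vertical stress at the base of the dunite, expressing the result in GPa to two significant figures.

basalt: 2960 kg/m³ × 9.8 m/s² × 4010 m = 1.163×10^8 Pa = 0.1163 GPa
dunite: 3220 kg/m³ × 9.8 m/s² × 9500 m = 2.998×10^8 Pa = 0.2998 GPa
Total = 0.1163 + 0.2998 = 0.41610 GPa

0.42 GPa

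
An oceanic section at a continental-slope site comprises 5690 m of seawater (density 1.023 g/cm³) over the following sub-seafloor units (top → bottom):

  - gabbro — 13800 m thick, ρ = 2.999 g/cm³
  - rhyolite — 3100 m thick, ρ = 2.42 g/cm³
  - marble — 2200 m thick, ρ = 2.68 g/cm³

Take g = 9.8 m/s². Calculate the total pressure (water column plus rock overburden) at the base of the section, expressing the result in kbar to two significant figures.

5.9 kbar

seawater: 1023 kg/m³ × 9.8 m/s² × 5690 m = 5.704×10^7 Pa = 0.5704 kbar
gabbro: 2999 kg/m³ × 9.8 m/s² × 13800 m = 4.056×10^8 Pa = 4.056 kbar
rhyolite: 2420 kg/m³ × 9.8 m/s² × 3100 m = 7.352×10^7 Pa = 0.7352 kbar
marble: 2680 kg/m³ × 9.8 m/s² × 2200 m = 5.778×10^7 Pa = 0.5778 kbar
Total = 0.5704 + 4.056 + 0.7352 + 0.5778 = 5.9393 kbar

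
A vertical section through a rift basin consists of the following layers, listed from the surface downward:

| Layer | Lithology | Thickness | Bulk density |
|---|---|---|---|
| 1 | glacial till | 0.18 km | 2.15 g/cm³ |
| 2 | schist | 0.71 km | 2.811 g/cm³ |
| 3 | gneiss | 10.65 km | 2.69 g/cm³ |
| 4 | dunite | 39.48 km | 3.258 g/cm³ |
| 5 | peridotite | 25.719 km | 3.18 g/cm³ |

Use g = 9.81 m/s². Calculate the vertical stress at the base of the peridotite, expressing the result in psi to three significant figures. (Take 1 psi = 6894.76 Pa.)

344000 psi

glacial till: 2150 kg/m³ × 9.81 m/s² × 180 m = 3.796×10^6 Pa = 550.6 psi
schist: 2811 kg/m³ × 9.81 m/s² × 710 m = 1.958×10^7 Pa = 2840 psi
gneiss: 2690 kg/m³ × 9.81 m/s² × 10650 m = 2.810×10^8 Pa = 40762 psi
dunite: 3258 kg/m³ × 9.81 m/s² × 39480 m = 1.262×10^9 Pa = 1.830×10^5 psi
peridotite: 3180 kg/m³ × 9.81 m/s² × 25719 m = 8.023×10^8 Pa = 1.164×10^5 psi
Total = 550.6 + 2840 + 40762 + 1.830×10^5 + 1.164×10^5 = 3.4353×10^5 psi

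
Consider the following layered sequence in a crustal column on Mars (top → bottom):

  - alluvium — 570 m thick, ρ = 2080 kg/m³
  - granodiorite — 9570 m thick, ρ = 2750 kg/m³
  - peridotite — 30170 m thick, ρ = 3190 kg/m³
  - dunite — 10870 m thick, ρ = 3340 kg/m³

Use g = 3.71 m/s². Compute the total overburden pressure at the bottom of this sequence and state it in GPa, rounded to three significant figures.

alluvium: 2080 kg/m³ × 3.71 m/s² × 570 m = 4.399×10^6 Pa = 4.399×10^-3 GPa
granodiorite: 2750 kg/m³ × 3.71 m/s² × 9570 m = 9.764×10^7 Pa = 0.09764 GPa
peridotite: 3190 kg/m³ × 3.71 m/s² × 30170 m = 3.571×10^8 Pa = 0.3571 GPa
dunite: 3340 kg/m³ × 3.71 m/s² × 10870 m = 1.347×10^8 Pa = 0.1347 GPa
Total = 4.399×10^-3 + 0.09764 + 0.3571 + 0.1347 = 0.59379 GPa

0.594 GPa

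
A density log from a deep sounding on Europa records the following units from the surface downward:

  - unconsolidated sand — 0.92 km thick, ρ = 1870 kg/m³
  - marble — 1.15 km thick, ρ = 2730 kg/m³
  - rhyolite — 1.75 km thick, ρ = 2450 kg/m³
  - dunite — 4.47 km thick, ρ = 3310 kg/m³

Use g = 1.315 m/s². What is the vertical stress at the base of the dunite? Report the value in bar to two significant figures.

310 bar

unconsolidated sand: 1870 kg/m³ × 1.315 m/s² × 920 m = 2.262×10^6 Pa = 22.62 bar
marble: 2730 kg/m³ × 1.315 m/s² × 1150 m = 4.128×10^6 Pa = 41.28 bar
rhyolite: 2450 kg/m³ × 1.315 m/s² × 1750 m = 5.638×10^6 Pa = 56.38 bar
dunite: 3310 kg/m³ × 1.315 m/s² × 4470 m = 1.946×10^7 Pa = 194.6 bar
Total = 22.62 + 41.28 + 56.38 + 194.6 = 314.85 bar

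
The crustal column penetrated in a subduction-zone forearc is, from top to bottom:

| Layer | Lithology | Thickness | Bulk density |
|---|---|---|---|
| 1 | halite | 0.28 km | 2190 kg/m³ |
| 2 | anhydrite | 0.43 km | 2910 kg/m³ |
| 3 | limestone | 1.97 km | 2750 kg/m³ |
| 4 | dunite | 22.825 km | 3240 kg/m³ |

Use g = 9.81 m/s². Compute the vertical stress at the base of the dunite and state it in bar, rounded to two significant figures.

8000 bar

halite: 2190 kg/m³ × 9.81 m/s² × 280 m = 6.015×10^6 Pa = 60.15 bar
anhydrite: 2910 kg/m³ × 9.81 m/s² × 430 m = 1.228×10^7 Pa = 122.8 bar
limestone: 2750 kg/m³ × 9.81 m/s² × 1970 m = 5.315×10^7 Pa = 531.5 bar
dunite: 3240 kg/m³ × 9.81 m/s² × 22825 m = 7.255×10^8 Pa = 7255 bar
Total = 60.15 + 122.8 + 531.5 + 7255 = 7969.2 bar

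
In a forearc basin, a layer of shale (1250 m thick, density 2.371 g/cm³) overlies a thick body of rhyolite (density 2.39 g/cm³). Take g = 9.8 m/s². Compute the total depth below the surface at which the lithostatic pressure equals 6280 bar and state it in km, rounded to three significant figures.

Pressure at base of upper layers: 2371×9.8×1250 = 2.904×10^7 Pa = 290.4 bar
Remaining pressure to be supplied by rhyolite: 6.280×10^8 − 2.904×10^7 = 5.990×10^8 Pa
Additional depth in rhyolite = 5.990×10^8 Pa / (2390 kg/m³ × 9.8 m/s²) = 25572 m
Total depth = 1250 m + 25572 m = 26822 m
= 26.822 km

26.8 km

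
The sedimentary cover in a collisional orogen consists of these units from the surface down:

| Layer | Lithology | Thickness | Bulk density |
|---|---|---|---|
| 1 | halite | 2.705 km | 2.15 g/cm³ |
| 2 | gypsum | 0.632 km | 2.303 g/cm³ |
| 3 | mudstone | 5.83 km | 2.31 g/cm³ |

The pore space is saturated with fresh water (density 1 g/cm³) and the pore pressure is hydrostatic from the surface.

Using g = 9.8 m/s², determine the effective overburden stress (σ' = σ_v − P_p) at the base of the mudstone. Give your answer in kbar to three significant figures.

Overburden (lithostatic) stress σ_v:
halite: 2150 kg/m³ × 9.8 m/s² × 2705 m = 5.699×10^7 Pa = 56.99 MPa
gypsum: 2303 kg/m³ × 9.8 m/s² × 632 m = 1.426×10^7 Pa = 14.26 MPa
mudstone: 2310 kg/m³ × 9.8 m/s² × 5830 m = 1.320×10^8 Pa = 132.0 MPa
Total = 56.99 + 14.26 + 132.0 = 203.24 MPa
Pore pressure P_p = 1000 kg/m³ × 9.8 m/s² × 9167 m = 8.984×10^7 Pa = 89.84 MPa
Effective stress σ' = σ_v − P_p = 203.2 − 89.84 = 113.40 MPa = 1.1340 kbar

1.13 kbar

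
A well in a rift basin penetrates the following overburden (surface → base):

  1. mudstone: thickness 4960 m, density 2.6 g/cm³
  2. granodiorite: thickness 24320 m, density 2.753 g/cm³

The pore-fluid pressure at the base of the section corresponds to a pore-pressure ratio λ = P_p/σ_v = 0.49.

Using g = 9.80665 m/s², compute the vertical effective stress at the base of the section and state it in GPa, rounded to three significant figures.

Overburden (lithostatic) stress σ_v:
mudstone: 2600 kg/m³ × 9.80665 m/s² × 4960 m = 1.265×10^8 Pa = 126.5 MPa
granodiorite: 2753 kg/m³ × 9.80665 m/s² × 24320 m = 6.566×10^8 Pa = 656.6 MPa
Total = 126.5 + 656.6 = 783.05 MPa
Pore pressure P_p = λ·σ_v = 0.49 × 783.1 MPa = 383.7 MPa
Effective stress σ' = σ_v − P_p = 783.1 − 383.7 = 399.36 MPa = 0.39936 GPa

0.399 GPa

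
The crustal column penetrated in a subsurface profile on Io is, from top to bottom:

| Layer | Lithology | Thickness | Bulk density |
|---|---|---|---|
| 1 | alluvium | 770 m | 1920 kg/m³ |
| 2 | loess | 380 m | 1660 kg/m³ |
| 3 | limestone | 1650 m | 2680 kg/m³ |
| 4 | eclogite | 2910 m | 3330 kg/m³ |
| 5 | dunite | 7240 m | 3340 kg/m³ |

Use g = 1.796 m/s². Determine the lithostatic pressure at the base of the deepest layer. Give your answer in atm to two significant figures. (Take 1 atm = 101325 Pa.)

alluvium: 1920 kg/m³ × 1.796 m/s² × 770 m = 2.655×10^6 Pa = 26.20 atm
loess: 1660 kg/m³ × 1.796 m/s² × 380 m = 1.133×10^6 Pa = 11.18 atm
limestone: 2680 kg/m³ × 1.796 m/s² × 1650 m = 7.942×10^6 Pa = 78.38 atm
eclogite: 3330 kg/m³ × 1.796 m/s² × 2910 m = 1.740×10^7 Pa = 171.8 atm
dunite: 3340 kg/m³ × 1.796 m/s² × 7240 m = 4.343×10^7 Pa = 428.6 atm
Total = 26.20 + 11.18 + 78.38 + 171.8 + 428.6 = 716.15 atm

720 atm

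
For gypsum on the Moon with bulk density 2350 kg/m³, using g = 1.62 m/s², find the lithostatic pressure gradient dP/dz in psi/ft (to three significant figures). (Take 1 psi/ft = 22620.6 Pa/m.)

0.168 psi/ft

dP/dz = ρg = 2350 kg/m³ × 1.62 m/s² = 3807.0 Pa/m
= 3807.0 Pa/m × (1 psi/ft / 22621 Pa/m) = 0.16830 psi/ft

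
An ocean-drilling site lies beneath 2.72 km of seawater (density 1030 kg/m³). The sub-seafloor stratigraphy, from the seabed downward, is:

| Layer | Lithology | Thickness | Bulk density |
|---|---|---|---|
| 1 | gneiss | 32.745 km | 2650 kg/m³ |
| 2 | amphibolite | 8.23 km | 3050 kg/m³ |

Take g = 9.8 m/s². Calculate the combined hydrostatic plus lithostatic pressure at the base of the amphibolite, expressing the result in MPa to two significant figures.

1100 MPa

seawater: 1030 kg/m³ × 9.8 m/s² × 2720 m = 2.746×10^7 Pa = 27.46 MPa
gneiss: 2650 kg/m³ × 9.8 m/s² × 32745 m = 8.504×10^8 Pa = 850.4 MPa
amphibolite: 3050 kg/m³ × 9.8 m/s² × 8230 m = 2.460×10^8 Pa = 246.0 MPa
Total = 27.46 + 850.4 + 246.0 = 1123.8 MPa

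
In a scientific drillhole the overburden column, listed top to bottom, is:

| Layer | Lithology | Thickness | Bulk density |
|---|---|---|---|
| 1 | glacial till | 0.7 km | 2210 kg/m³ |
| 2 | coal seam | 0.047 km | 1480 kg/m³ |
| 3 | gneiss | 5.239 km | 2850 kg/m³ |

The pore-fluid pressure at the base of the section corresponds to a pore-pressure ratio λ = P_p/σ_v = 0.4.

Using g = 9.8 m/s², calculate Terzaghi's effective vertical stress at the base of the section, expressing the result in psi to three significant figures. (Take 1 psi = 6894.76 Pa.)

Overburden (lithostatic) stress σ_v:
glacial till: 2210 kg/m³ × 9.8 m/s² × 700 m = 1.516×10^7 Pa = 15.16 MPa
coal seam: 1480 kg/m³ × 9.8 m/s² × 47 m = 6.817×10^5 Pa = 0.6817 MPa
gneiss: 2850 kg/m³ × 9.8 m/s² × 5239 m = 1.463×10^8 Pa = 146.3 MPa
Total = 15.16 + 0.6817 + 146.3 = 162.17 MPa
Pore pressure P_p = λ·σ_v = 0.4 × 162.2 MPa = 64.87 MPa
Effective stress σ' = σ_v − P_p = 162.2 − 64.87 = 97.301 MPa = 14112 psi

14100 psi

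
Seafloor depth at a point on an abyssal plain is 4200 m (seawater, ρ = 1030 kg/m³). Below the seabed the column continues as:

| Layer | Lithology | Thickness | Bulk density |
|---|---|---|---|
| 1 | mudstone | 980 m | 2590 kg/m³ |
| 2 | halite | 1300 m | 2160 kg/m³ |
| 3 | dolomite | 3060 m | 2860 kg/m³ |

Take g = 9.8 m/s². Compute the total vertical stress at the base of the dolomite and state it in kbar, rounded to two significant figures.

1.8 kbar

seawater: 1030 kg/m³ × 9.8 m/s² × 4200 m = 4.239×10^7 Pa = 0.4239 kbar
mudstone: 2590 kg/m³ × 9.8 m/s² × 980 m = 2.487×10^7 Pa = 0.2487 kbar
halite: 2160 kg/m³ × 9.8 m/s² × 1300 m = 2.752×10^7 Pa = 0.2752 kbar
dolomite: 2860 kg/m³ × 9.8 m/s² × 3060 m = 8.577×10^7 Pa = 0.8577 kbar
Total = 0.4239 + 0.2487 + 0.2752 + 0.8577 = 1.8055 kbar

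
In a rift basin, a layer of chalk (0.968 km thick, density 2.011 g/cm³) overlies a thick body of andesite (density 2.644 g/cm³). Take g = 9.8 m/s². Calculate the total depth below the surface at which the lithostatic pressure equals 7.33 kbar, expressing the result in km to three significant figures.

28.5 km

Pressure at base of upper layers: 2011×9.8×968 = 1.908×10^7 Pa = 0.1908 kbar
Remaining pressure to be supplied by andesite: 7.330×10^8 − 1.908×10^7 = 7.139×10^8 Pa
Additional depth in andesite = 7.139×10^8 Pa / (2644 kg/m³ × 9.8 m/s²) = 27553 m
Total depth = 968 m + 27553 m = 28521 m
= 28.521 km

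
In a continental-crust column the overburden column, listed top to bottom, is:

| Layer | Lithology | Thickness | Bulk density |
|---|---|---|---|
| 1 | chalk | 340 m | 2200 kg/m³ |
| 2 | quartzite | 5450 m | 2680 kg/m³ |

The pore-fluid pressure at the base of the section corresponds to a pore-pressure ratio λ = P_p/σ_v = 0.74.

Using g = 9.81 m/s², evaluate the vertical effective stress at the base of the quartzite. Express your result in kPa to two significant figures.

Overburden (lithostatic) stress σ_v:
chalk: 2200 kg/m³ × 9.81 m/s² × 340 m = 7.338×10^6 Pa = 7.338 MPa
quartzite: 2680 kg/m³ × 9.81 m/s² × 5450 m = 1.433×10^8 Pa = 143.3 MPa
Total = 7.338 + 143.3 = 150.62 MPa
Pore pressure P_p = λ·σ_v = 0.74 × 150.6 MPa = 111.5 MPa
Effective stress σ' = σ_v − P_p = 150.6 − 111.5 = 39.162 MPa = 39162 kPa

39000 kPa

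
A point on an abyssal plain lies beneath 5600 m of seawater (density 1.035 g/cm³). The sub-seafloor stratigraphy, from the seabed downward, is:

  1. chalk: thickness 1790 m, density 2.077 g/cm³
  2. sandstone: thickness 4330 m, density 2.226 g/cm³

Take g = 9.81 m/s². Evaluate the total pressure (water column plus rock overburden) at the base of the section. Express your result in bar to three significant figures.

1880 bar

seawater: 1035 kg/m³ × 9.81 m/s² × 5600 m = 5.686×10^7 Pa = 568.6 bar
chalk: 2077 kg/m³ × 9.81 m/s² × 1790 m = 3.647×10^7 Pa = 364.7 bar
sandstone: 2226 kg/m³ × 9.81 m/s² × 4330 m = 9.455×10^7 Pa = 945.5 bar
Total = 568.6 + 364.7 + 945.5 = 1878.9 bar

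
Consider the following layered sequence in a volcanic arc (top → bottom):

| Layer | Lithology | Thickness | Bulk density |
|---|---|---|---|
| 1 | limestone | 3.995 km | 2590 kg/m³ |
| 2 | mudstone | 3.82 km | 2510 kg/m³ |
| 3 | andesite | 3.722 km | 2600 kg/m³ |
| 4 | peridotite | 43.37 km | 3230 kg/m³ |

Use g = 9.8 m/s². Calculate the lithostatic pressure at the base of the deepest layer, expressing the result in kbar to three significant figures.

limestone: 2590 kg/m³ × 9.8 m/s² × 3995 m = 1.014×10^8 Pa = 1.014 kbar
mudstone: 2510 kg/m³ × 9.8 m/s² × 3820 m = 9.396×10^7 Pa = 0.9396 kbar
andesite: 2600 kg/m³ × 9.8 m/s² × 3722 m = 9.484×10^7 Pa = 0.9484 kbar
peridotite: 3230 kg/m³ × 9.8 m/s² × 43370 m = 1.373×10^9 Pa = 13.73 kbar
Total = 1.014 + 0.9396 + 0.9484 + 13.73 = 16.630 kbar

16.6 kbar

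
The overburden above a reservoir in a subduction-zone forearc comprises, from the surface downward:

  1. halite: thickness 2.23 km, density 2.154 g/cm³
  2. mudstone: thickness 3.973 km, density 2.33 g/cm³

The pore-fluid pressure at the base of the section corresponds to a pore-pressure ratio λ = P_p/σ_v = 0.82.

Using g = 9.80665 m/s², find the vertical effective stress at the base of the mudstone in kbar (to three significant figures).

Overburden (lithostatic) stress σ_v:
halite: 2154 kg/m³ × 9.80665 m/s² × 2230 m = 4.711×10^7 Pa = 47.11 MPa
mudstone: 2330 kg/m³ × 9.80665 m/s² × 3973 m = 9.078×10^7 Pa = 90.78 MPa
Total = 47.11 + 90.78 = 137.89 MPa
Pore pressure P_p = λ·σ_v = 0.82 × 137.9 MPa = 113.1 MPa
Effective stress σ' = σ_v − P_p = 137.9 − 113.1 = 24.820 MPa = 0.24820 kbar

0.248 kbar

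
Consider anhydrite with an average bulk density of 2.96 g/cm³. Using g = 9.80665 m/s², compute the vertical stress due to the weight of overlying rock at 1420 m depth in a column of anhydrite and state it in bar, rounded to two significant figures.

410 bar

anhydrite: 2960 kg/m³ × 9.80665 m/s² × 1420 m = 4.122×10^7 Pa = 412.2 bar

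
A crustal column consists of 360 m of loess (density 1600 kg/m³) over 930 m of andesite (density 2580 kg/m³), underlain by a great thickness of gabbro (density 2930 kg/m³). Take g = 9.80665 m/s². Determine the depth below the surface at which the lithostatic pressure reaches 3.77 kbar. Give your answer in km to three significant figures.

13.4 km

Pressure at base of upper layers: 1600×9.80665×360 + 2580×9.80665×930 = 2.918×10^7 Pa = 0.2918 kbar
Remaining pressure to be supplied by gabbro: 3.770×10^8 − 2.918×10^7 = 3.478×10^8 Pa
Additional depth in gabbro = 3.478×10^8 Pa / (2930 kg/m³ × 9.80665 m/s²) = 12105 m
Total depth = 1290 m + 12105 m = 13395 m
= 13.395 km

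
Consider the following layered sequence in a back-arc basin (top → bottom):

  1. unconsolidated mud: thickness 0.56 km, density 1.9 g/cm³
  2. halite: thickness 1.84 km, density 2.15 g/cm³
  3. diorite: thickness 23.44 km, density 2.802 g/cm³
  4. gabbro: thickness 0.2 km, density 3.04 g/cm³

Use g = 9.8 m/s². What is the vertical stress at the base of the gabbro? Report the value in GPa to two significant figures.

unconsolidated mud: 1900 kg/m³ × 9.8 m/s² × 560 m = 1.043×10^7 Pa = 0.01043 GPa
halite: 2150 kg/m³ × 9.8 m/s² × 1840 m = 3.877×10^7 Pa = 0.03877 GPa
diorite: 2802 kg/m³ × 9.8 m/s² × 23440 m = 6.437×10^8 Pa = 0.6437 GPa
gabbro: 3040 kg/m³ × 9.8 m/s² × 200 m = 5.958×10^6 Pa = 5.958×10^-3 GPa
Total = 0.01043 + 0.03877 + 0.6437 + 5.958×10^-3 = 0.69881 GPa

0.70 GPa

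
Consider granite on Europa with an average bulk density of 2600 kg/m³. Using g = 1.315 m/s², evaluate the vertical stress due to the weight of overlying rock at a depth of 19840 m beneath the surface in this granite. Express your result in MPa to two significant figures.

68 MPa

granite: 2600 kg/m³ × 1.315 m/s² × 19840 m = 6.783×10^7 Pa = 67.83 MPa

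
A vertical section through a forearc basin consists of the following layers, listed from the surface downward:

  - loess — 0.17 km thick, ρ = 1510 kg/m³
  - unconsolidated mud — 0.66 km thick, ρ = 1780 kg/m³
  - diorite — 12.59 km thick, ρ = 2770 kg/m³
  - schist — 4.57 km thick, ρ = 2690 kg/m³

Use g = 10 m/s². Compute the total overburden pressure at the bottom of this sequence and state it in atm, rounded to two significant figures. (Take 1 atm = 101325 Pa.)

4800 atm

loess: 1510 kg/m³ × 10 m/s² × 170 m = 2.567×10^6 Pa = 25.33 atm
unconsolidated mud: 1780 kg/m³ × 10 m/s² × 660 m = 1.175×10^7 Pa = 115.9 atm
diorite: 2770 kg/m³ × 10 m/s² × 12590 m = 3.487×10^8 Pa = 3442 atm
schist: 2690 kg/m³ × 10 m/s² × 4570 m = 1.229×10^8 Pa = 1213 atm
Total = 25.33 + 115.9 + 3442 + 1213 = 4796.4 atm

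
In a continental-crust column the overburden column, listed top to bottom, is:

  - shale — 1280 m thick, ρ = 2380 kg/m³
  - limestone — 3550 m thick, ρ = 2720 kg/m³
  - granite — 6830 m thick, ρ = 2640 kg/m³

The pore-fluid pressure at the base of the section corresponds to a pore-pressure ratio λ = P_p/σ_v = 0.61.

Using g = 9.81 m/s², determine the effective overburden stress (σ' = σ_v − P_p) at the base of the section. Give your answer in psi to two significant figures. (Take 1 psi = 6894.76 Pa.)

17000 psi

Overburden (lithostatic) stress σ_v:
shale: 2380 kg/m³ × 9.81 m/s² × 1280 m = 2.989×10^7 Pa = 29.89 MPa
limestone: 2720 kg/m³ × 9.81 m/s² × 3550 m = 9.473×10^7 Pa = 94.73 MPa
granite: 2640 kg/m³ × 9.81 m/s² × 6830 m = 1.769×10^8 Pa = 176.9 MPa
Total = 29.89 + 94.73 + 176.9 = 301.50 MPa
Pore pressure P_p = λ·σ_v = 0.61 × 301.5 MPa = 183.9 MPa
Effective stress σ' = σ_v − P_p = 301.5 − 183.9 = 117.58 MPa = 17054 psi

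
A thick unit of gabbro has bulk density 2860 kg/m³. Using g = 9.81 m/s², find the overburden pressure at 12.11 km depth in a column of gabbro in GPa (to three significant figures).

0.340 GPa

gabbro: 2860 kg/m³ × 9.81 m/s² × 12110 m = 3.398×10^8 Pa = 0.3398 GPa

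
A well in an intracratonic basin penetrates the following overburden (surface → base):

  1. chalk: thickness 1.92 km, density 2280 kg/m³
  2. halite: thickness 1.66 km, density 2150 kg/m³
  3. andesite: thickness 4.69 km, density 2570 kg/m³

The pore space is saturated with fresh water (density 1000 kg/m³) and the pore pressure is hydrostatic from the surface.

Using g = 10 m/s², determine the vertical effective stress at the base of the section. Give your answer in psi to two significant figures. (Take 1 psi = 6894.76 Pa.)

Overburden (lithostatic) stress σ_v:
chalk: 2280 kg/m³ × 10 m/s² × 1920 m = 4.378×10^7 Pa = 43.78 MPa
halite: 2150 kg/m³ × 10 m/s² × 1660 m = 3.569×10^7 Pa = 35.69 MPa
andesite: 2570 kg/m³ × 10 m/s² × 4690 m = 1.205×10^8 Pa = 120.5 MPa
Total = 43.78 + 35.69 + 120.5 = 200.00 MPa
Pore pressure P_p = 1000 kg/m³ × 10 m/s² × 8270 m = 8.270×10^7 Pa = 82.70 MPa
Effective stress σ' = σ_v − P_p = 200.0 − 82.70 = 117.30 MPa = 17013 psi

17000 psi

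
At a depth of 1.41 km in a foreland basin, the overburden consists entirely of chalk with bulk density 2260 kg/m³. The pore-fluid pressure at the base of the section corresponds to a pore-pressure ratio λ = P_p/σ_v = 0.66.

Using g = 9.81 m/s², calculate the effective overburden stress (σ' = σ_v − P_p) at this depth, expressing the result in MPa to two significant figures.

11 MPa

Overburden (lithostatic) stress σ_v:
chalk: 2260 kg/m³ × 9.81 m/s² × 1410 m = 3.126×10^7 Pa = 31.26 MPa
Pore pressure P_p = λ·σ_v = 0.66 × 31.26 MPa = 20.63 MPa
Effective stress σ' = σ_v − P_p = 31.26 − 20.63 = 10.629 MPa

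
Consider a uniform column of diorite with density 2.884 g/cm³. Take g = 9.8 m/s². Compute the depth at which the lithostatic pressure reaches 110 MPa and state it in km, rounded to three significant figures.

h = P/(ρg) = 110 MPa / (2884 kg/m³ × 9.8 m/s²) = 1.100×10^8 Pa / 28263 Pa/m = 3892.0 m
= 3.8920 km

3.89 km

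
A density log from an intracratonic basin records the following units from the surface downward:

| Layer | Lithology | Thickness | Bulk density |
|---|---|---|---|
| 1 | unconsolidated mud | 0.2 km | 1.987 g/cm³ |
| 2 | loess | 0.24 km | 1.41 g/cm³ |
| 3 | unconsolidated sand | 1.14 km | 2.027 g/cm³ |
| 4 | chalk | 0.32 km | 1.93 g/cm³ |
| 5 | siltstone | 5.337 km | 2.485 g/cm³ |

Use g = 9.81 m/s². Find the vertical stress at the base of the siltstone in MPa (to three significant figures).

166 MPa

unconsolidated mud: 1987 kg/m³ × 9.81 m/s² × 200 m = 3.898×10^6 Pa = 3.898 MPa
loess: 1410 kg/m³ × 9.81 m/s² × 240 m = 3.320×10^6 Pa = 3.320 MPa
unconsolidated sand: 2027 kg/m³ × 9.81 m/s² × 1140 m = 2.267×10^7 Pa = 22.67 MPa
chalk: 1930 kg/m³ × 9.81 m/s² × 320 m = 6.059×10^6 Pa = 6.059 MPa
siltstone: 2485 kg/m³ × 9.81 m/s² × 5337 m = 1.301×10^8 Pa = 130.1 MPa
Total = 3.898 + 3.320 + 22.67 + 6.059 + 130.1 = 166.05 MPa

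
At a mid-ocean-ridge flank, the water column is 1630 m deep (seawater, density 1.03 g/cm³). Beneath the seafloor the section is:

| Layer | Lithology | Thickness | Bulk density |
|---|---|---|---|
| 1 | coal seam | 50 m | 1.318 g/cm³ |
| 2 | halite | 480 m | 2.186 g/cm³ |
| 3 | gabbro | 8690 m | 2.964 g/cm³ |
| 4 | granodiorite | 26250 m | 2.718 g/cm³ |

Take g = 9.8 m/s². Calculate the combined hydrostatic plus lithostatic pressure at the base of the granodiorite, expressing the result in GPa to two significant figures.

seawater: 1030 kg/m³ × 9.8 m/s² × 1630 m = 1.645×10^7 Pa = 0.01645 GPa
coal seam: 1318 kg/m³ × 9.8 m/s² × 50 m = 6.458×10^5 Pa = 6.458×10^-4 GPa
halite: 2186 kg/m³ × 9.8 m/s² × 480 m = 1.028×10^7 Pa = 0.01028 GPa
gabbro: 2964 kg/m³ × 9.8 m/s² × 8690 m = 2.524×10^8 Pa = 0.2524 GPa
granodiorite: 2718 kg/m³ × 9.8 m/s² × 26250 m = 6.992×10^8 Pa = 0.6992 GPa
Total = 0.01645 + 6.458×10^-4 + 0.01028 + 0.2524 + 0.6992 = 0.97901 GPa

0.98 GPa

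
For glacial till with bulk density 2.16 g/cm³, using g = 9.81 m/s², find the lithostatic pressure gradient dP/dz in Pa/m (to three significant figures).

21200 Pa/m

dP/dz = ρg = 2160 kg/m³ × 9.81 m/s² = 21190 Pa/m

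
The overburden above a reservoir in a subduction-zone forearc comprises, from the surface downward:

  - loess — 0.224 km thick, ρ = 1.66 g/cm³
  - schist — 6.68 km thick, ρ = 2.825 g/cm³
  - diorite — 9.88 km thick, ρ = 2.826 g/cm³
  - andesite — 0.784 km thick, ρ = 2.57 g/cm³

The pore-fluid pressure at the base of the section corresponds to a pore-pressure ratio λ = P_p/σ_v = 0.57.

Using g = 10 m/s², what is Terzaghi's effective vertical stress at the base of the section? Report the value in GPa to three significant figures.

0.211 GPa

Overburden (lithostatic) stress σ_v:
loess: 1660 kg/m³ × 10 m/s² × 224 m = 3.718×10^6 Pa = 3.718 MPa
schist: 2825 kg/m³ × 10 m/s² × 6680 m = 1.887×10^8 Pa = 188.7 MPa
diorite: 2826 kg/m³ × 10 m/s² × 9880 m = 2.792×10^8 Pa = 279.2 MPa
andesite: 2570 kg/m³ × 10 m/s² × 784 m = 2.015×10^7 Pa = 20.15 MPa
Total = 3.718 + 188.7 + 279.2 + 20.15 = 491.79 MPa
Pore pressure P_p = λ·σ_v = 0.57 × 491.8 MPa = 280.3 MPa
Effective stress σ' = σ_v − P_p = 491.8 − 280.3 = 211.47 MPa = 0.21147 GPa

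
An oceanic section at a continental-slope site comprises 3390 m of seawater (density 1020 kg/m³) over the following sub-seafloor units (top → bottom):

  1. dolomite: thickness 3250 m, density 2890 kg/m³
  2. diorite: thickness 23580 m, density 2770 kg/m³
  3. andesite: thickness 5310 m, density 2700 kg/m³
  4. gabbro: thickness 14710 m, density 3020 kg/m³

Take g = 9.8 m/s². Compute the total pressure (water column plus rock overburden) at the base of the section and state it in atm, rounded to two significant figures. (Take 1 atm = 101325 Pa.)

13000 atm

seawater: 1020 kg/m³ × 9.8 m/s² × 3390 m = 3.389×10^7 Pa = 334.4 atm
dolomite: 2890 kg/m³ × 9.8 m/s² × 3250 m = 9.205×10^7 Pa = 908.4 atm
diorite: 2770 kg/m³ × 9.8 m/s² × 23580 m = 6.401×10^8 Pa = 6317 atm
andesite: 2700 kg/m³ × 9.8 m/s² × 5310 m = 1.405×10^8 Pa = 1387 atm
gabbro: 3020 kg/m³ × 9.8 m/s² × 14710 m = 4.354×10^8 Pa = 4297 atm
Total = 334.4 + 908.4 + 6317 + 1387 + 4297 = 13243 atm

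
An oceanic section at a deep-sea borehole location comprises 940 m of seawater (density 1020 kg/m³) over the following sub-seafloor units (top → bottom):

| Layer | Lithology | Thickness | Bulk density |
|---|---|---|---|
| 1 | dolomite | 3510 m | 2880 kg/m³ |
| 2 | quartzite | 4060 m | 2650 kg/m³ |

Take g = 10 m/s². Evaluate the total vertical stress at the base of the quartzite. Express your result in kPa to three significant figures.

seawater: 1020 kg/m³ × 10 m/s² × 940 m = 9.588×10^6 Pa = 9588 kPa
dolomite: 2880 kg/m³ × 10 m/s² × 3510 m = 1.011×10^8 Pa = 1.011×10^5 kPa
quartzite: 2650 kg/m³ × 10 m/s² × 4060 m = 1.076×10^8 Pa = 1.076×10^5 kPa
Total = 9588 + 1.011×10^5 + 1.076×10^5 = 2.1827×10^5 kPa

218000 kPa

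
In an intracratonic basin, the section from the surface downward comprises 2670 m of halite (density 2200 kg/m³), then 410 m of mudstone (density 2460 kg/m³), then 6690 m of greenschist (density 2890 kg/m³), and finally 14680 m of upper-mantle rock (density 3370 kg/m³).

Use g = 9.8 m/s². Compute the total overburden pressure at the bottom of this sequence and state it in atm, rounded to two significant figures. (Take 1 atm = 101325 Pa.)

halite: 2200 kg/m³ × 9.8 m/s² × 2670 m = 5.757×10^7 Pa = 568.1 atm
mudstone: 2460 kg/m³ × 9.8 m/s² × 410 m = 9.884×10^6 Pa = 97.55 atm
greenschist: 2890 kg/m³ × 9.8 m/s² × 6690 m = 1.895×10^8 Pa = 1870 atm
upper-mantle rock: 3370 kg/m³ × 9.8 m/s² × 14680 m = 4.848×10^8 Pa = 4785 atm
Total = 568.1 + 97.55 + 1870 + 4785 = 7320.5 atm

7300 atm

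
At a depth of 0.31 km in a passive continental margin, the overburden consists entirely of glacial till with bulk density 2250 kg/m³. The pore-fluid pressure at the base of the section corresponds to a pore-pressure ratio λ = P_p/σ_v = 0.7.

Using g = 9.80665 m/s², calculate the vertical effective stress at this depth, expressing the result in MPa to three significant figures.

2.05 MPa

Overburden (lithostatic) stress σ_v:
glacial till: 2250 kg/m³ × 9.80665 m/s² × 310 m = 6.840×10^6 Pa = 6.840 MPa
Pore pressure P_p = λ·σ_v = 0.7 × 6.840 MPa = 4.788 MPa
Effective stress σ' = σ_v − P_p = 6.840 − 4.788 = 2.0520 MPa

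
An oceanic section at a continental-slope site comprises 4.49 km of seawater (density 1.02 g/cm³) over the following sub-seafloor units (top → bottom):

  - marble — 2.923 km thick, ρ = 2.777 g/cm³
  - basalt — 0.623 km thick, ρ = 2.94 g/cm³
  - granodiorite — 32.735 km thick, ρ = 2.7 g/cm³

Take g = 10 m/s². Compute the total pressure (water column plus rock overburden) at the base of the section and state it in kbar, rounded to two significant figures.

seawater: 1020 kg/m³ × 10 m/s² × 4490 m = 4.580×10^7 Pa = 0.4580 kbar
marble: 2777 kg/m³ × 10 m/s² × 2923 m = 8.117×10^7 Pa = 0.8117 kbar
basalt: 2940 kg/m³ × 10 m/s² × 623 m = 1.832×10^7 Pa = 0.1832 kbar
granodiorite: 2700 kg/m³ × 10 m/s² × 32735 m = 8.838×10^8 Pa = 8.838 kbar
Total = 0.4580 + 0.8117 + 0.1832 + 8.838 = 10.291 kbar

10 kbar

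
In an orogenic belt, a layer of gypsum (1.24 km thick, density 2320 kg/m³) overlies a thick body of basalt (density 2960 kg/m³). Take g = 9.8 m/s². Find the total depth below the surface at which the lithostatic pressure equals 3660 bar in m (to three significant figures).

12900 m

Pressure at base of upper layers: 2320×9.8×1240 = 2.819×10^7 Pa = 281.9 bar
Remaining pressure to be supplied by basalt: 3.660×10^8 − 2.819×10^7 = 3.378×10^8 Pa
Additional depth in basalt = 3.378×10^8 Pa / (2960 kg/m³ × 9.8 m/s²) = 11645 m
Total depth = 1240 m + 11645 m = 12885 m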